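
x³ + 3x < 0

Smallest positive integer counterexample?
Testing positive integers:
x = 1: LHS = 1³ + 3·1 = 4; 4 < 0 — FAILS  ← smallest positive counterexample

Answer: x = 1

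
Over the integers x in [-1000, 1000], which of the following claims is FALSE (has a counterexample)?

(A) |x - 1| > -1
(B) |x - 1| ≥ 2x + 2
(A) An absolute value is never negative, so the left side is ≥ 0 for every x, while the right side is -1. Tightest case in [-1000, 1000] is x = 1:
x = 1: LHS = |1 - 1| = |0| = 0; 0 > -1 — holds
Hence LHS − RHS is never zero or negative, i.e. LHS > RHS throughout, so the relation holds for every integer in [-1000, 1000].

(B) x = 0: LHS = |0 - 1| = |-1| = 1, RHS = 2·0 + 2 = 2; 1 ≥ 2 — FAILS

Only (B) has a counterexample.

Answer: B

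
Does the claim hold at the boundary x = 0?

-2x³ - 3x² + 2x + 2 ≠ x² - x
x = 0: LHS = -2·0³ - 3·0² + 2·0 + 2 = 2, RHS = 0² - 0 = 0; 2 ≠ 0 — holds

The relation is satisfied at x = 0.

Answer: Yes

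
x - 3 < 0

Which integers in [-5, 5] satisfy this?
Holds for: {-5, -4, -3, -2, -1, 0, 1, 2}
Fails for: {3, 4, 5}

Answer: {-5, -4, -3, -2, -1, 0, 1, 2}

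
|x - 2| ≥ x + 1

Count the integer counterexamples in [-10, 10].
Counterexamples in [-10, 10]: {1, 2, 3, 4, 5, 6, 7, 8, 9, 10}.

Counting them gives 10 values.

Answer: 10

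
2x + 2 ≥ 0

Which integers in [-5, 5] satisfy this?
Holds for: {-1, 0, 1, 2, 3, 4, 5}
Fails for: {-5, -4, -3, -2}

Answer: {-1, 0, 1, 2, 3, 4, 5}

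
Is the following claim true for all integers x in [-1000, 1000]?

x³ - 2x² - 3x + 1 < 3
The claim fails at x = 4:
x = 4: LHS = 4³ - 2·4² - 3·4 + 1 = 21; 21 < 3 — FAILS

Because a single integer refutes it, the statement is false.

Answer: False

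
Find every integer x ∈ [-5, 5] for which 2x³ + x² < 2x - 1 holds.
Holds for: {-5, -4, -3, -2}
Fails for: {-1, 0, 1, 2, 3, 4, 5}

Answer: {-5, -4, -3, -2}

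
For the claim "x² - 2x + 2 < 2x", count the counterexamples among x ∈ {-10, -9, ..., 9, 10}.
Counterexamples in [-10, 10]: {-10, -9, -8, -7, -6, -5, -4, -3, -2, -1, 0, 4, 5, 6, 7, 8, 9, 10}.

Counting them gives 18 values.

Answer: 18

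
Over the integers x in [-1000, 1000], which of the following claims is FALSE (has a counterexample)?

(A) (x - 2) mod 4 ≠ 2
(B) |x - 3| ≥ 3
(A) x = 0: LHS = (0 - 2) mod 4 = (-2) mod 4 = 2; 2 ≠ 2 — FAILS
(B) x = 1: LHS = |1 - 3| = |-2| = 2; 2 ≥ 3 — FAILS

Answer: Both A and B are false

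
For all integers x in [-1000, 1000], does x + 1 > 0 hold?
The claim fails at x = -1:
x = -1: LHS = (-1) + 1 = 0; 0 > 0 — FAILS

Because a single integer refutes it, the statement is false.

Answer: False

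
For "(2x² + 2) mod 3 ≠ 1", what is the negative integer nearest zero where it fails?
Testing negative integers from -1 downward:
x = -1: LHS = (2·(-1)² + 2) mod 3 = 4 mod 3 = 1; 1 ≠ 1 — FAILS  ← closest negative counterexample to 0

Answer: x = -1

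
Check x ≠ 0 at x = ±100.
x = 100: 100 ≠ 0 — holds
x = -100: -100 ≠ 0 — holds

Answer: Yes, holds for both x = 100 and x = -100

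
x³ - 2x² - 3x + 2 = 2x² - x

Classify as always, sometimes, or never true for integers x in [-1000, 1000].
Track d = LHS − RHS over the integers in [-1000, 1000]. Equality would need d = 0, but d changes sign only between consecutive integers, jumping over 0:
x = -1: LHS = (-1)³ - 2·(-1)² - 3·(-1) + 2 = 2, RHS = 2·(-1)² - (-1) = 3; 2 = 3 — FAILS  (d = -1)
x = 0: LHS = 0³ - 2·0² - 3·0 + 2 = 2, RHS = 2·0² - 0 = 0; 2 = 0 — FAILS  (d = 2)
x = 0: LHS = 0³ - 2·0² - 3·0 + 2 = 2, RHS = 2·0² - 0 = 0; 2 = 0 — FAILS  (d = 2)
x = 1: LHS = 1³ - 2·1² - 3·1 + 2 = -2, RHS = 2·1² - 1 = 1; -2 = 1 — FAILS  (d = -3)
x = 4: LHS = 4³ - 2·4² - 3·4 + 2 = 22, RHS = 2·4² - 4 = 28; 22 = 28 — FAILS  (d = -6)
x = 5: LHS = 5³ - 2·5² - 3·5 + 2 = 62, RHS = 2·5² - 5 = 45; 62 = 45 — FAILS  (d = 17)
Away from these crossings d keeps a constant sign, and checking every integer in [-1000, 1000] confirms d ≠ 0 throughout. Hence the two sides are never equal, so the claimed relation (=) fails for every integer in [-1000, 1000].

No integer in the range satisfies it.

Answer: Never true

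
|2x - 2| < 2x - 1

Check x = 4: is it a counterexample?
Substitute x = 4 into the relation:
x = 4: LHS = |2·4 - 2| = |6| = 6, RHS = 2·4 - 1 = 7; 6 < 7 — holds

The claim holds here, so x = 4 is not a counterexample. (A counterexample exists elsewhere, e.g. x = 0.)

Answer: No, x = 4 is not a counterexample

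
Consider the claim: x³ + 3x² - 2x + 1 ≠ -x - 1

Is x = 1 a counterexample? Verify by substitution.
Substitute x = 1 into the relation:
x = 1: LHS = 1³ + 3·1² - 2·1 + 1 = 3, RHS = -1 - 1 = -2; 3 ≠ -2 — holds

The relation holds at x = 1, so it is not a counterexample.

Answer: No, x = 1 is not a counterexample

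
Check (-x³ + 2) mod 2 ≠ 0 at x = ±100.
x = 100: LHS = (-100³ + 2) mod 2 = (-999998) mod 2 = 0; 0 ≠ 0 — FAILS
x = -100: LHS = (-(-100)³ + 2) mod 2 = 1000002 mod 2 = 0; 0 ≠ 0 — FAILS

Answer: No, fails for both x = 100 and x = -100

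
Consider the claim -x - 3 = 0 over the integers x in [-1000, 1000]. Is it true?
The claim fails at x = 0:
x = 0: LHS = -0 - 3 = -3; -3 = 0 — FAILS

Because a single integer refutes it, the statement is false.

Answer: False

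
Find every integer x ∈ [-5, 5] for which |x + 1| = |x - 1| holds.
Holds for: {0}
Fails for: {-5, -4, -3, -2, -1, 1, 2, 3, 4, 5}

Answer: {0}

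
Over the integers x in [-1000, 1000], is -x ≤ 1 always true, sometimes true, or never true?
Holds at x = 0: LHS = -0 = 0; 0 ≤ 1 — holds
Fails at x = -2: LHS = -(-2) = 2; 2 ≤ 1 — FAILS
It is satisfied by some integers in the range but not all.

Answer: Sometimes true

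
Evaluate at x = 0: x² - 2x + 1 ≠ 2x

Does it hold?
x = 0: LHS = 0² - 2·0 + 1 = 1, RHS = 2·0 = 0; 1 ≠ 0 — holds

The relation is satisfied at x = 0.

Answer: Yes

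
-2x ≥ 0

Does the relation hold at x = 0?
x = 0: LHS = -2·0 = 0; 0 ≥ 0 — holds

The relation is satisfied at x = 0.

Answer: Yes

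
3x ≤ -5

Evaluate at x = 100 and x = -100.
x = 100: LHS = 3·100 = 300; 300 ≤ -5 — FAILS
x = -100: LHS = 3·(-100) = -300; -300 ≤ -5 — holds

Answer: Partially: fails for x = 100, holds for x = -100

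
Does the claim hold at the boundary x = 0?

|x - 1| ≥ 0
x = 0: LHS = |0 - 1| = |-1| = 1; 1 ≥ 0 — holds

The relation is satisfied at x = 0.

Answer: Yes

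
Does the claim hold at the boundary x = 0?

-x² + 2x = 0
x = 0: LHS = -0² + 2·0 = 0; 0 = 0 — holds

The relation is satisfied at x = 0.

Answer: Yes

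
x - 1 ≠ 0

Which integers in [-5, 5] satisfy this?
Holds for: {-5, -4, -3, -2, -1, 0, 2, 3, 4, 5}
Fails for: {1}

Answer: {-5, -4, -3, -2, -1, 0, 2, 3, 4, 5}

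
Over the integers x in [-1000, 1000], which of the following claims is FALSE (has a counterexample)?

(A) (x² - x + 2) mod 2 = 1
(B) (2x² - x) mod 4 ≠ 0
(A) x = 0: LHS = (0² - 0 + 2) mod 2 = 2 mod 2 = 0; 0 = 1 — FAILS
(B) x = 0: LHS = (2·0² - 0) mod 4 = 0 mod 4 = 0; 0 ≠ 0 — FAILS

Answer: Both A and B are false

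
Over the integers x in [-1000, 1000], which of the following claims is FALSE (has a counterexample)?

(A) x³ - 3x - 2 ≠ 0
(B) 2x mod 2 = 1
(A) x = -1: LHS = (-1)³ - 3·(-1) - 2 = 0; 0 ≠ 0 — FAILS
(B) x = 0: LHS = (2·0) mod 2 = 0 mod 2 = 0; 0 = 1 — FAILS

Answer: Both A and B are false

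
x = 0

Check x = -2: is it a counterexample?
Substitute x = -2 into the relation:
x = -2: -2 = 0 — FAILS

Since the claim fails at x = -2, this value is a counterexample.

Answer: Yes, x = -2 is a counterexample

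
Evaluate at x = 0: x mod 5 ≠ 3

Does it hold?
x = 0: LHS = 0 mod 5 = 0; 0 ≠ 3 — holds

The relation is satisfied at x = 0.

Answer: Yes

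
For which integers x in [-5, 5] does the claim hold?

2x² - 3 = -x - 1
Track d = LHS − RHS over the integers in [-5, 5]. Equality would need d = 0, but d changes sign only between consecutive integers, jumping over 0:
x = -2: LHS = 2·(-2)² - 3 = 5, RHS = -(-2) - 1 = 1; 5 = 1 — FAILS  (d = 4)
x = -1: LHS = 2·(-1)² - 3 = -1, RHS = -(-1) - 1 = 0; -1 = 0 — FAILS  (d = -1)
x = 0: LHS = 2·0² - 3 = -3, RHS = -0 - 1 = -1; -3 = -1 — FAILS  (d = -2)
x = 1: LHS = 2·1² - 3 = -1, RHS = -1 - 1 = -2; -1 = -2 — FAILS  (d = 1)
Away from these crossings d keeps a constant sign, and checking every integer in [-5, 5] confirms d ≠ 0 throughout. Hence the two sides are never equal, so the claimed relation (=) fails for every integer in [-5, 5].

Answer: None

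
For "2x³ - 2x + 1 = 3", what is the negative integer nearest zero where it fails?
Testing negative integers from -1 downward:
x = -1: LHS = 2·(-1)³ - 2·(-1) + 1 = 1; 1 = 3 — FAILS  ← closest negative counterexample to 0

Answer: x = -1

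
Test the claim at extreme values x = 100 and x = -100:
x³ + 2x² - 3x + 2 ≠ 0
x = 100: LHS = 100³ + 2·100² - 3·100 + 2 = 1019702; 1019702 ≠ 0 — holds
x = -100: LHS = (-100)³ + 2·(-100)² - 3·(-100) + 2 = -979698; -979698 ≠ 0 — holds

Answer: Yes, holds for both x = 100 and x = -100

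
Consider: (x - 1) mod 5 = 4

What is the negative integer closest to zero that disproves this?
Testing negative integers from -1 downward:
x = -1: LHS = ((-1) - 1) mod 5 = (-2) mod 5 = 3; 3 = 4 — FAILS  ← closest negative counterexample to 0

Answer: x = -1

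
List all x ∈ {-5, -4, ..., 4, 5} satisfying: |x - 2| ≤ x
Holds for: {1, 2, 3, 4, 5}
Fails for: {-5, -4, -3, -2, -1, 0}

Answer: {1, 2, 3, 4, 5}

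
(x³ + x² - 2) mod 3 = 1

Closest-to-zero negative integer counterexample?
Testing negative integers from -1 downward:
x = -1: LHS = ((-1)³ + (-1)² - 2) mod 3 = (-2) mod 3 = 1; 1 = 1 — holds
x = -2: LHS = ((-2)³ + (-2)² - 2) mod 3 = (-6) mod 3 = 0; 0 = 1 — FAILS  ← closest negative counterexample to 0

Answer: x = -2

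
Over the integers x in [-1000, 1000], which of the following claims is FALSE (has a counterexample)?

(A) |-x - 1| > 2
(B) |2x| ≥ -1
(A) x = 0: LHS = |-0 - 1| = |-1| = 1; 1 > 2 — FAILS

(B) An absolute value is never negative, so the left side is ≥ 0 for every x, while the right side is -1. Tightest case in [-1000, 1000] is x = 0:
x = 0: LHS = |2·0| = |0| = 0; 0 ≥ -1 — holds
Hence LHS − RHS is never negative, i.e. LHS ≥ RHS throughout, so the relation holds for every integer in [-1000, 1000].

Only (A) has a counterexample.

Answer: A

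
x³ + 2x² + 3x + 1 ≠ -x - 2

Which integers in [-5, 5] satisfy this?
Holds for: {-5, -4, -3, -2, 0, 1, 2, 3, 4, 5}
Fails for: {-1}

Answer: {-5, -4, -3, -2, 0, 1, 2, 3, 4, 5}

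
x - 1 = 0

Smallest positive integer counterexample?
Testing positive integers:
x = 1: LHS = 1 - 1 = 0; 0 = 0 — holds
x = 2: LHS = 2 - 1 = 1; 1 = 0 — FAILS  ← smallest positive counterexample

Answer: x = 2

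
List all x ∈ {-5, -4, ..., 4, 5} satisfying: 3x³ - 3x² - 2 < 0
Holds for: {-5, -4, -3, -2, -1, 0, 1}
Fails for: {2, 3, 4, 5}

Answer: {-5, -4, -3, -2, -1, 0, 1}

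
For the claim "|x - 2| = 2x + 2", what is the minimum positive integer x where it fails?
Testing positive integers:
x = 1: LHS = |1 - 2| = |-1| = 1, RHS = 2·1 + 2 = 4; 1 = 4 — FAILS  ← smallest positive counterexample

Answer: x = 1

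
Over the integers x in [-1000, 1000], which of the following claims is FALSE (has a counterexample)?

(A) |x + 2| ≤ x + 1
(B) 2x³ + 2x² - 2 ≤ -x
(A) x = 0: LHS = |0 + 2| = |2| = 2, RHS = 0 + 1 = 1; 2 ≤ 1 — FAILS
(B) x = 1: LHS = 2·1³ + 2·1² - 2 = 2; 2 ≤ -1 — FAILS

Answer: Both A and B are false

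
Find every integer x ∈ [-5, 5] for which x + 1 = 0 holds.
Holds for: {-1}
Fails for: {-5, -4, -3, -2, 0, 1, 2, 3, 4, 5}

Answer: {-1}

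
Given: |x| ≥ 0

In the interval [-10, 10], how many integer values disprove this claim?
An absolute value is never negative, so the left side is ≥ 0 for every x, while the right side is 0. Tightest case in [-10, 10] is x = 0:
x = 0: LHS = |0| = 0; 0 ≥ 0 — holds
Hence LHS − RHS is never negative, i.e. LHS ≥ RHS throughout, so the relation holds for every integer in [-10, 10].

No counterexample appears in that range.

Answer: 0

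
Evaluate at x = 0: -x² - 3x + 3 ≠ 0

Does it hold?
x = 0: LHS = -0² - 3·0 + 3 = 3; 3 ≠ 0 — holds

The relation is satisfied at x = 0.

Answer: Yes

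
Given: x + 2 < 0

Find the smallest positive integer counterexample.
Testing positive integers:
x = 1: LHS = 1 + 2 = 3; 3 < 0 — FAILS  ← smallest positive counterexample

Answer: x = 1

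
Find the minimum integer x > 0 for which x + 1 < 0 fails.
Testing positive integers:
x = 1: LHS = 1 + 1 = 2; 2 < 0 — FAILS  ← smallest positive counterexample

Answer: x = 1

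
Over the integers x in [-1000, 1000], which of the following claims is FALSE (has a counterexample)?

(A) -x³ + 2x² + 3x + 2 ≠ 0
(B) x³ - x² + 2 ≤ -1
(A) Track d = LHS − RHS over the integers in [-1000, 1000]. Equality would need d = 0, but d changes sign only between consecutive integers, jumping over 0:
x = 3: LHS = -3³ + 2·3² + 3·3 + 2 = 2; 2 ≠ 0 — holds  (d = 2)
x = 4: LHS = -4³ + 2·4² + 3·4 + 2 = -18; -18 ≠ 0 — holds  (d = -18)
Away from these crossings d keeps a constant sign, and checking every integer in [-1000, 1000] confirms d ≠ 0 throughout. Hence the two sides are never equal, so the relation holds for every integer in [-1000, 1000].

(B) x = 0: LHS = 0³ - 0² + 2 = 2; 2 ≤ -1 — FAILS

Only (B) has a counterexample.

Answer: B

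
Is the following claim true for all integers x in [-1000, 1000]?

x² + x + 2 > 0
Over all integers in [-1000, 1000], LHS − RHS is smallest at x = 0, where it equals 2:
x = 0: LHS = 0² + 0 + 2 = 2; 2 > 0 — holds
At the ends of the range:
x = -1000: LHS = (-1000)² + (-1000) + 2 = 999002; 999002 > 0 — holds
x = 1000: LHS = 1000² + 1000 + 2 = 1001002; 1001002 > 0 — holds
Hence LHS − RHS is never zero or negative, i.e. LHS > RHS throughout, so the relation holds for every integer in [-1000, 1000].

No counterexample exists.

Answer: True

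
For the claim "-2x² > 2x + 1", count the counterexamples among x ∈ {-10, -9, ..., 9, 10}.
Counterexamples in [-10, 10]: {-10, -9, -8, -7, -6, -5, -4, -3, -2, -1, 0, 1, 2, 3, 4, 5, 6, 7, 8, 9, 10}.

Counting them gives 21 values.

Answer: 21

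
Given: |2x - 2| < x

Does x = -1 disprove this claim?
Substitute x = -1 into the relation:
x = -1: LHS = |2·(-1) - 2| = |-4| = 4; 4 < -1 — FAILS

Since the claim fails at x = -1, this value is a counterexample.

Answer: Yes, x = -1 is a counterexample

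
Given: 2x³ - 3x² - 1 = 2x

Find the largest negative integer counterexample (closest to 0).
Testing negative integers from -1 downward:
x = -1: LHS = 2·(-1)³ - 3·(-1)² - 1 = -6, RHS = 2·(-1) = -2; -6 = -2 — FAILS  ← closest negative counterexample to 0

Answer: x = -1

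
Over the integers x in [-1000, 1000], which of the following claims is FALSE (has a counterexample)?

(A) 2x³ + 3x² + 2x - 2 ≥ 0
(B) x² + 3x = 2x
(A) x = 0: LHS = 2·0³ + 3·0² + 2·0 - 2 = -2; -2 ≥ 0 — FAILS
(B) x = 1: LHS = 1² + 3·1 = 4, RHS = 2·1 = 2; 4 = 2 — FAILS

Answer: Both A and B are false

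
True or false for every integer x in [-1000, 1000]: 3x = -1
The claim fails at x = 0:
x = 0: LHS = 3·0 = 0; 0 = -1 — FAILS

Because a single integer refutes it, the statement is false.

Answer: False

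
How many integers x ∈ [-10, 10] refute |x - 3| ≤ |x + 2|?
Counterexamples in [-10, 10]: {-10, -9, -8, -7, -6, -5, -4, -3, -2, -1, 0}.

Counting them gives 11 values.

Answer: 11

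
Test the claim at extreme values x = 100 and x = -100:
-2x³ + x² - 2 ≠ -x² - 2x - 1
x = 100: LHS = -2·100³ + 100² - 2 = -1990002, RHS = -100² - 2·100 - 1 = -10201; -1990002 ≠ -10201 — holds
x = -100: LHS = -2·(-100)³ + (-100)² - 2 = 2009998, RHS = -(-100)² - 2·(-100) - 1 = -9801; 2009998 ≠ -9801 — holds

Answer: Yes, holds for both x = 100 and x = -100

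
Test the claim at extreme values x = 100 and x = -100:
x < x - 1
x = 100: RHS = 100 - 1 = 99; 100 < 99 — FAILS
x = -100: RHS = (-100) - 1 = -101; -100 < -101 — FAILS

Answer: No, fails for both x = 100 and x = -100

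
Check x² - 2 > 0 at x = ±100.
x = 100: LHS = 100² - 2 = 9998; 9998 > 0 — holds
x = -100: LHS = (-100)² - 2 = 9998; 9998 > 0 — holds

Answer: Yes, holds for both x = 100 and x = -100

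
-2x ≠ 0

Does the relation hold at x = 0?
x = 0: LHS = -2·0 = 0; 0 ≠ 0 — FAILS

The relation fails at x = 0, so x = 0 is a counterexample.

Answer: No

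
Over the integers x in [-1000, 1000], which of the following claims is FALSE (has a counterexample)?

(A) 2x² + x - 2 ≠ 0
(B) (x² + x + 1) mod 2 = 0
(A) Track d = LHS − RHS over the integers in [-1000, 1000]. Equality would need d = 0, but d changes sign only between consecutive integers, jumping over 0:
x = -2: LHS = 2·(-2)² + (-2) - 2 = 4; 4 ≠ 0 — holds  (d = 4)
x = -1: LHS = 2·(-1)² + (-1) - 2 = -1; -1 ≠ 0 — holds  (d = -1)
x = 0: LHS = 2·0² + 0 - 2 = -2; -2 ≠ 0 — holds  (d = -2)
x = 1: LHS = 2·1² + 1 - 2 = 1; 1 ≠ 0 — holds  (d = 1)
Away from these crossings d keeps a constant sign, and checking every integer in [-1000, 1000] confirms d ≠ 0 throughout. Hence the two sides are never equal, so the relation holds for every integer in [-1000, 1000].

(B) x = 0: LHS = (0² + 0 + 1) mod 2 = 1 mod 2 = 1; 1 = 0 — FAILS

Only (B) has a counterexample.

Answer: B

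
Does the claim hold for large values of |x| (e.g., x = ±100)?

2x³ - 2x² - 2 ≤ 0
x = 100: LHS = 2·100³ - 2·100² - 2 = 1979998; 1979998 ≤ 0 — FAILS
x = -100: LHS = 2·(-100)³ - 2·(-100)² - 2 = -2020002; -2020002 ≤ 0 — holds

Answer: Partially: fails for x = 100, holds for x = -100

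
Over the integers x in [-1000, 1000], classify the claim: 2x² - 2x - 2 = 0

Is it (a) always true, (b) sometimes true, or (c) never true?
Track d = LHS − RHS over the integers in [-1000, 1000]. Equality would need d = 0, but d changes sign only between consecutive integers, jumping over 0:
x = -1: LHS = 2·(-1)² - 2·(-1) - 2 = 2; 2 = 0 — FAILS  (d = 2)
x = 0: LHS = 2·0² - 2·0 - 2 = -2; -2 = 0 — FAILS  (d = -2)
x = 1: LHS = 2·1² - 2·1 - 2 = -2; -2 = 0 — FAILS  (d = -2)
x = 2: LHS = 2·2² - 2·2 - 2 = 2; 2 = 0 — FAILS  (d = 2)
Away from these crossings d keeps a constant sign, and checking every integer in [-1000, 1000] confirms d ≠ 0 throughout. Hence the two sides are never equal, so the claimed relation (=) fails for every integer in [-1000, 1000].

No integer in the range satisfies it.

Answer: Never true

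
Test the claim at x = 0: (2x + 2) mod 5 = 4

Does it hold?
x = 0: LHS = (2·0 + 2) mod 5 = 2 mod 5 = 2; 2 = 4 — FAILS

The relation fails at x = 0, so x = 0 is a counterexample.

Answer: No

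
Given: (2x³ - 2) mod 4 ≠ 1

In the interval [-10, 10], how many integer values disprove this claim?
For a polynomial with integer coefficients, its value mod 4 depends only on x mod 4, so it suffices to check one representative of each residue class, x = 0, 1, 2, 3:
x = 0: LHS = (2·0³ - 2) mod 4 = (-2) mod 4 = 2; 2 ≠ 1 — holds
x = 1: LHS = (2·1³ - 2) mod 4 = 0 mod 4 = 0; 0 ≠ 1 — holds
x = 2: LHS = (2·2³ - 2) mod 4 = 14 mod 4 = 2; 2 ≠ 1 — holds
x = 3: LHS = (2·3³ - 2) mod 4 = 52 mod 4 = 0; 0 ≠ 1 — holds
The relation holds in every residue class, so the relation holds for every integer in [-10, 10].

No counterexample appears in that range.

Answer: 0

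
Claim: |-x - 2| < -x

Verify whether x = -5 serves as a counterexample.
Substitute x = -5 into the relation:
x = -5: LHS = |-(-5) - 2| = |3| = 3, RHS = -(-5) = 5; 3 < 5 — holds

The claim holds here, so x = -5 is not a counterexample. (A counterexample exists elsewhere, e.g. x = 0.)

Answer: No, x = -5 is not a counterexample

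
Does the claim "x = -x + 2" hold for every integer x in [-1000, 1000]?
The claim fails at x = 0:
x = 0: RHS = -0 + 2 = 2; 0 = 2 — FAILS

Because a single integer refutes it, the statement is false.

Answer: False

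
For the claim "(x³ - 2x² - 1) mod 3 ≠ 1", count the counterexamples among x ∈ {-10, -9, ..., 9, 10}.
Counterexamples in [-10, 10]: {-8, -5, -2, 1, 4, 7, 10}.

Counting them gives 7 values.

Answer: 7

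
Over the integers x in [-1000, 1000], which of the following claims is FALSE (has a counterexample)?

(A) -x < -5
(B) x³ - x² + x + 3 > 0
(A) x = 0: LHS = -0 = 0; 0 < -5 — FAILS
(B) x = -1: LHS = (-1)³ - (-1)² + (-1) + 3 = 0; 0 > 0 — FAILS

Answer: Both A and B are false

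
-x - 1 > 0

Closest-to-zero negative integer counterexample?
Testing negative integers from -1 downward:
x = -1: LHS = -(-1) - 1 = 0; 0 > 0 — FAILS  ← closest negative counterexample to 0

Answer: x = -1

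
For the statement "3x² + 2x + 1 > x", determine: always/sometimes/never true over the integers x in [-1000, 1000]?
Over all integers in [-1000, 1000], LHS − RHS is smallest at x = 0, where it equals 1:
x = 0: LHS = 3·0² + 2·0 + 1 = 1; 1 > 0 — holds
At the ends of the range:
x = -1000: LHS = 3·(-1000)² + 2·(-1000) + 1 = 2998001; 2998001 > -1000 — holds
x = 1000: LHS = 3·1000² + 2·1000 + 1 = 3002001; 3002001 > 1000 — holds
Hence LHS − RHS is never zero or negative, i.e. LHS > RHS throughout, so the relation holds for every integer in [-1000, 1000].

No counterexample exists.

Answer: Always true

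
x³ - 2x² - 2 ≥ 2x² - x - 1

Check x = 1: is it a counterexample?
Substitute x = 1 into the relation:
x = 1: LHS = 1³ - 2·1² - 2 = -3, RHS = 2·1² - 1 - 1 = 0; -3 ≥ 0 — FAILS

Since the claim fails at x = 1, this value is a counterexample.

Answer: Yes, x = 1 is a counterexample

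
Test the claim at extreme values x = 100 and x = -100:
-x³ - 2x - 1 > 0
x = 100: LHS = -100³ - 2·100 - 1 = -1000201; -1000201 > 0 — FAILS
x = -100: LHS = -(-100)³ - 2·(-100) - 1 = 1000199; 1000199 > 0 — holds

Answer: Partially: fails for x = 100, holds for x = -100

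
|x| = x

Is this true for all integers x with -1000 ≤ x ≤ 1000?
The claim fails at x = -1:
x = -1: LHS = |-1| = 1; 1 = -1 — FAILS

Because a single integer refutes it, the statement is false.

Answer: False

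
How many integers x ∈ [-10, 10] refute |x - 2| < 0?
Counterexamples in [-10, 10]: {-10, -9, -8, -7, -6, -5, -4, -3, -2, -1, 0, 1, 2, 3, 4, 5, 6, 7, 8, 9, 10}.

Counting them gives 21 values.

Answer: 21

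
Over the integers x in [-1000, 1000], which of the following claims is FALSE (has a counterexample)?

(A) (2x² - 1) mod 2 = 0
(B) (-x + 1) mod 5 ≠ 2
(A) x = 0: LHS = (2·0² - 1) mod 2 = (-1) mod 2 = 1; 1 = 0 — FAILS
(B) x = -1: LHS = (-(-1) + 1) mod 5 = 2 mod 5 = 2; 2 ≠ 2 — FAILS

Answer: Both A and B are false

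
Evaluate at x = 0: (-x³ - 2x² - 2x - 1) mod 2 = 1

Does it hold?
x = 0: LHS = (-0³ - 2·0² - 2·0 - 1) mod 2 = (-1) mod 2 = 1; 1 = 1 — holds

The relation is satisfied at x = 0.

Answer: Yes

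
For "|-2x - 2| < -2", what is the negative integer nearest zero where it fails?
Testing negative integers from -1 downward:
x = -1: LHS = |-2·(-1) - 2| = |0| = 0; 0 < -2 — FAILS  ← closest negative counterexample to 0

Answer: x = -1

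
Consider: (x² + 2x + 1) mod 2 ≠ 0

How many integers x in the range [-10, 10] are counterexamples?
Counterexamples in [-10, 10]: {-9, -7, -5, -3, -1, 1, 3, 5, 7, 9}.

Counting them gives 10 values.

Answer: 10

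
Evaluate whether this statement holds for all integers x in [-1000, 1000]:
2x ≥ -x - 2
The claim fails at x = -1:
x = -1: LHS = 2·(-1) = -2, RHS = -(-1) - 2 = -1; -2 ≥ -1 — FAILS

Because a single integer refutes it, the statement is false.

Answer: False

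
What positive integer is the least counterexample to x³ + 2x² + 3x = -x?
Testing positive integers:
x = 1: LHS = 1³ + 2·1² + 3·1 = 6; 6 = -1 — FAILS  ← smallest positive counterexample

Answer: x = 1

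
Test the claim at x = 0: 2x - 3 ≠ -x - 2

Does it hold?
x = 0: LHS = 2·0 - 3 = -3, RHS = -0 - 2 = -2; -3 ≠ -2 — holds

The relation is satisfied at x = 0.

Answer: Yes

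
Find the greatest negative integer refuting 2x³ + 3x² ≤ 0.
Testing negative integers from -1 downward:
x = -1: LHS = 2·(-1)³ + 3·(-1)² = 1; 1 ≤ 0 — FAILS  ← closest negative counterexample to 0

Answer: x = -1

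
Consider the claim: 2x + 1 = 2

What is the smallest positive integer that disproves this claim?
Testing positive integers:
x = 1: LHS = 2·1 + 1 = 3; 3 = 2 — FAILS  ← smallest positive counterexample

Answer: x = 1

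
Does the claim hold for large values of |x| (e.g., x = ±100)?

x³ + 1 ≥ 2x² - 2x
x = 100: LHS = 100³ + 1 = 1000001, RHS = 2·100² - 2·100 = 19800; 1000001 ≥ 19800 — holds
x = -100: LHS = (-100)³ + 1 = -999999, RHS = 2·(-100)² - 2·(-100) = 20200; -999999 ≥ 20200 — FAILS

Answer: Partially: holds for x = 100, fails for x = -100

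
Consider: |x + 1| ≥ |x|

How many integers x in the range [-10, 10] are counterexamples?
Counterexamples in [-10, 10]: {-10, -9, -8, -7, -6, -5, -4, -3, -2, -1}.

Counting them gives 10 values.

Answer: 10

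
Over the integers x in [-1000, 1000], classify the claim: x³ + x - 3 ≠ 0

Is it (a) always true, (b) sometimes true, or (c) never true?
Track d = LHS − RHS over the integers in [-1000, 1000]. Equality would need d = 0, but d changes sign only between consecutive integers, jumping over 0:
x = 1: LHS = 1³ + 1 - 3 = -1; -1 ≠ 0 — holds  (d = -1)
x = 2: LHS = 2³ + 2 - 3 = 7; 7 ≠ 0 — holds  (d = 7)
Away from these crossings d keeps a constant sign, and checking every integer in [-1000, 1000] confirms d ≠ 0 throughout. Hence the two sides are never equal, so the relation holds for every integer in [-1000, 1000].

No counterexample exists.

Answer: Always true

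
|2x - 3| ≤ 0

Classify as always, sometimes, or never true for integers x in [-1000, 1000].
Over all integers in [-1000, 1000], LHS − RHS is smallest at x = 1, where it equals 1:
x = 1: LHS = |2·1 - 3| = |-1| = 1; 1 ≤ 0 — FAILS
At the ends of the range:
x = -1000: LHS = |2·(-1000) - 3| = |-2003| = 2003; 2003 ≤ 0 — FAILS
x = 1000: LHS = |2·1000 - 3| = |1997| = 1997; 1997 ≤ 0 — FAILS
Hence LHS − RHS is never zero or negative, i.e. LHS > RHS throughout, so the claimed relation (≤) fails for every integer in [-1000, 1000].

No integer in the range satisfies it.

Answer: Never true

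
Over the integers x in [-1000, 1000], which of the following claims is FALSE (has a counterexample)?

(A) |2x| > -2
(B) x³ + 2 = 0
(A) An absolute value is never negative, so the left side is ≥ 0 for every x, while the right side is -2. Tightest case in [-1000, 1000] is x = 0:
x = 0: LHS = |2·0| = |0| = 0; 0 > -2 — holds
Hence LHS − RHS is never zero or negative, i.e. LHS > RHS throughout, so the relation holds for every integer in [-1000, 1000].

(B) x = 0: LHS = 0³ + 2 = 2; 2 = 0 — FAILS

Only (B) has a counterexample.

Answer: B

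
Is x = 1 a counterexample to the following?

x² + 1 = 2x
Substitute x = 1 into the relation:
x = 1: LHS = 1² + 1 = 2, RHS = 2·1 = 2; 2 = 2 — holds

The claim holds here, so x = 1 is not a counterexample. (A counterexample exists elsewhere, e.g. x = 0.)

Answer: No, x = 1 is not a counterexample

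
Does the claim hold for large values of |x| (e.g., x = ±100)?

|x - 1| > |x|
x = 100: LHS = |100 - 1| = |99| = 99, RHS = |100| = 100; 99 > 100 — FAILS
x = -100: LHS = |(-100) - 1| = |-101| = 101, RHS = |-100| = 100; 101 > 100 — holds

Answer: Partially: fails for x = 100, holds for x = -100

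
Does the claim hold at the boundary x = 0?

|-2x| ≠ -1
x = 0: LHS = |-2·0| = |0| = 0; 0 ≠ -1 — holds

The relation is satisfied at x = 0.

Answer: Yes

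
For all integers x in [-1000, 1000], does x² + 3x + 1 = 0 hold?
The claim fails at x = 0:
x = 0: LHS = 0² + 3·0 + 1 = 1; 1 = 0 — FAILS

Because a single integer refutes it, the statement is false.

Answer: False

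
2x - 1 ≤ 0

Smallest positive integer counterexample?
Testing positive integers:
x = 1: LHS = 2·1 - 1 = 1; 1 ≤ 0 — FAILS  ← smallest positive counterexample

Answer: x = 1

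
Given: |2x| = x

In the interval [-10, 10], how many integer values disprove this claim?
Counterexamples in [-10, 10]: {-10, -9, -8, -7, -6, -5, -4, -3, -2, -1, 1, 2, 3, 4, 5, 6, 7, 8, 9, 10}.

Counting them gives 20 values.

Answer: 20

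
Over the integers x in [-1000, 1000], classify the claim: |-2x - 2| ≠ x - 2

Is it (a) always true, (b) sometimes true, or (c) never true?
Over all integers in [-1000, 1000], LHS − RHS is always positive; it is smallest at x = -1, where it equals 3:
x = -1: LHS = |-2·(-1) - 2| = |0| = 0, RHS = (-1) - 2 = -3; 0 ≠ -3 — holds
At the ends of the range:
x = -1000: LHS = |-2·(-1000) - 2| = |1998| = 1998, RHS = (-1000) - 2 = -1002; 1998 ≠ -1002 — holds
x = 1000: LHS = |-2·1000 - 2| = |-2002| = 2002, RHS = 1000 - 2 = 998; 2002 ≠ 998 — holds
Hence LHS − RHS is never 0, i.e. the two sides are never equal, so the relation holds for every integer in [-1000, 1000].

No counterexample exists.

Answer: Always true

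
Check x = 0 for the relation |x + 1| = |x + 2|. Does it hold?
x = 0: LHS = |0 + 1| = |1| = 1, RHS = |0 + 2| = |2| = 2; 1 = 2 — FAILS

The relation fails at x = 0, so x = 0 is a counterexample.

Answer: No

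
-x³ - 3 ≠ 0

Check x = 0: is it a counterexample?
Substitute x = 0 into the relation:
x = 0: LHS = -0³ - 3 = -3; -3 ≠ 0 — holds

The relation holds at x = 0, so it is not a counterexample.

Answer: No, x = 0 is not a counterexample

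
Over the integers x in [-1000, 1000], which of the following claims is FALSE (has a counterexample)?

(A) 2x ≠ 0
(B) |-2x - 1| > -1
(A) x = 0: LHS = 2·0 = 0; 0 ≠ 0 — FAILS

(B) An absolute value is never negative, so the left side is ≥ 0 for every x, while the right side is -1. Tightest case in [-1000, 1000] is x = 0:
x = 0: LHS = |-2·0 - 1| = |-1| = 1; 1 > -1 — holds
Hence LHS − RHS is never zero or negative, i.e. LHS > RHS throughout, so the relation holds for every integer in [-1000, 1000].

Only (A) has a counterexample.

Answer: A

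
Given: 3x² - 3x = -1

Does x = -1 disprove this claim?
Substitute x = -1 into the relation:
x = -1: LHS = 3·(-1)² - 3·(-1) = 6; 6 = -1 — FAILS

Since the claim fails at x = -1, this value is a counterexample.

Answer: Yes, x = -1 is a counterexample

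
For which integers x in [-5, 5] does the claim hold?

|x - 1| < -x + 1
Over all integers in [-5, 5], LHS − RHS is smallest at x = 0, where it equals 0:
x = 0: LHS = |0 - 1| = |-1| = 1, RHS = -0 + 1 = 1; 1 < 1 — FAILS
At the ends of the range:
x = -5: LHS = |(-5) - 1| = |-6| = 6, RHS = -(-5) + 1 = 6; 6 < 6 — FAILS
x = 5: LHS = |5 - 1| = |4| = 4, RHS = -5 + 1 = -4; 4 < -4 — FAILS
Hence LHS − RHS is never negative, i.e. LHS ≥ RHS throughout, so the claimed relation (<) fails for every integer in [-5, 5].

Answer: None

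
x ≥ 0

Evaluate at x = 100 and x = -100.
x = 100: 100 ≥ 0 — holds
x = -100: -100 ≥ 0 — FAILS

Answer: Partially: holds for x = 100, fails for x = -100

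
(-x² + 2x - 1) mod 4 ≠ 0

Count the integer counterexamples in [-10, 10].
Counterexamples in [-10, 10]: {-9, -7, -5, -3, -1, 1, 3, 5, 7, 9}.

Counting them gives 10 values.

Answer: 10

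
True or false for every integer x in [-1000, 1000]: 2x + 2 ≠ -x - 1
The claim fails at x = -1:
x = -1: LHS = 2·(-1) + 2 = 0, RHS = -(-1) - 1 = 0; 0 ≠ 0 — FAILS

Because a single integer refutes it, the statement is false.

Answer: False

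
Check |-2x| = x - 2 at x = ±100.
x = 100: LHS = |-2·100| = |-200| = 200, RHS = 100 - 2 = 98; 200 = 98 — FAILS
x = -100: LHS = |-2·(-100)| = |200| = 200, RHS = (-100) - 2 = -102; 200 = -102 — FAILS

Answer: No, fails for both x = 100 and x = -100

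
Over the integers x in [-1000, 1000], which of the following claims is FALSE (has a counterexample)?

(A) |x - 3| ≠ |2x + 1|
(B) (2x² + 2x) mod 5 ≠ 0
(A) x = -4: LHS = |(-4) - 3| = |-7| = 7, RHS = |2·(-4) + 1| = |-7| = 7; 7 ≠ 7 — FAILS
(B) x = 0: LHS = (2·0² + 2·0) mod 5 = 0 mod 5 = 0; 0 ≠ 0 — FAILS

Answer: Both A and B are false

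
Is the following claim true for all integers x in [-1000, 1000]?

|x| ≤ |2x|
Over all integers in [-1000, 1000], LHS − RHS is largest at x = 0, where it equals 0:
x = 0: LHS = |0| = 0, RHS = |2·0| = |0| = 0; 0 ≤ 0 — holds
At the ends of the range:
x = -1000: LHS = |-1000| = 1000, RHS = |2·(-1000)| = |-2000| = 2000; 1000 ≤ 2000 — holds
x = 1000: LHS = |1000| = 1000, RHS = |2·1000| = |2000| = 2000; 1000 ≤ 2000 — holds
Hence LHS − RHS is never positive, i.e. LHS ≤ RHS throughout, so the relation holds for every integer in [-1000, 1000].

No counterexample exists.

Answer: True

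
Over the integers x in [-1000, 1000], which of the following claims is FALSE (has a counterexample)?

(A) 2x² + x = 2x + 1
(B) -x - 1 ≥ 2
(A) x = 0: LHS = 2·0² + 0 = 0, RHS = 2·0 + 1 = 1; 0 = 1 — FAILS
(B) x = 0: LHS = -0 - 1 = -1; -1 ≥ 2 — FAILS

Answer: Both A and B are false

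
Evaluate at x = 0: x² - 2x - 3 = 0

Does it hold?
x = 0: LHS = 0² - 2·0 - 3 = -3; -3 = 0 — FAILS

The relation fails at x = 0, so x = 0 is a counterexample.

Answer: No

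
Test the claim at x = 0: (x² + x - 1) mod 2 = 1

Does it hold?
x = 0: LHS = (0² + 0 - 1) mod 2 = (-1) mod 2 = 1; 1 = 1 — holds

The relation is satisfied at x = 0.

Answer: Yes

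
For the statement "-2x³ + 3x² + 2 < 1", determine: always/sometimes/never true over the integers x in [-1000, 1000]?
Holds at x = 2: LHS = -2·2³ + 3·2² + 2 = -2; -2 < 1 — holds
Fails at x = 0: LHS = -2·0³ + 3·0² + 2 = 2; 2 < 1 — FAILS
It is satisfied by some integers in the range but not all.

Answer: Sometimes true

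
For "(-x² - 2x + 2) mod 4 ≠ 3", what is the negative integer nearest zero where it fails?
Testing negative integers from -1 downward:
x = -1: LHS = (-(-1)² - 2·(-1) + 2) mod 4 = 3 mod 4 = 3; 3 ≠ 3 — FAILS  ← closest negative counterexample to 0

Answer: x = -1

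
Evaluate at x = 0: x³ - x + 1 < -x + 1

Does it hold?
x = 0: LHS = 0³ - 0 + 1 = 1, RHS = -0 + 1 = 1; 1 < 1 — FAILS

The relation fails at x = 0, so x = 0 is a counterexample.

Answer: No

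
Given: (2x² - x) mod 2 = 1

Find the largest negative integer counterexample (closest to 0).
Testing negative integers from -1 downward:
x = -1: LHS = (2·(-1)² - (-1)) mod 2 = 3 mod 2 = 1; 1 = 1 — holds
x = -2: LHS = (2·(-2)² - (-2)) mod 2 = 10 mod 2 = 0; 0 = 1 — FAILS  ← closest negative counterexample to 0

Answer: x = -2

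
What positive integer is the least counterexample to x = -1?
Testing positive integers:
x = 1: 1 = -1 — FAILS  ← smallest positive counterexample

Answer: x = 1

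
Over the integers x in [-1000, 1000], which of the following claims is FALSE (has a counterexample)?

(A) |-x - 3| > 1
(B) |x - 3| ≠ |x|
(A) x = -2: LHS = |-(-2) - 3| = |-1| = 1; 1 > 1 — FAILS

(B) Track d = LHS − RHS over the integers in [-1000, 1000]. Equality would need d = 0, but d changes sign only between consecutive integers, jumping over 0:
x = 1: LHS = |1 - 3| = |-2| = 2, RHS = |1| = 1; 2 ≠ 1 — holds  (d = 1)
x = 2: LHS = |2 - 3| = |-1| = 1, RHS = |2| = 2; 1 ≠ 2 — holds  (d = -1)
Away from these crossings d keeps a constant sign, and checking every integer in [-1000, 1000] confirms d ≠ 0 throughout. Hence the two sides are never equal, so the relation holds for every integer in [-1000, 1000].

Only (A) has a counterexample.

Answer: A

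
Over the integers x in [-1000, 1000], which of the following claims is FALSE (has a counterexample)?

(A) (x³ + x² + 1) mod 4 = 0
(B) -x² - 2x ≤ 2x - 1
(A) x = 0: LHS = (0³ + 0² + 1) mod 4 = 1 mod 4 = 1; 1 = 0 — FAILS
(B) x = 0: LHS = -0² - 2·0 = 0, RHS = 2·0 - 1 = -1; 0 ≤ -1 — FAILS

Answer: Both A and B are false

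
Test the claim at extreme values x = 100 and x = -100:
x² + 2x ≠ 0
x = 100: LHS = 100² + 2·100 = 10200; 10200 ≠ 0 — holds
x = -100: LHS = (-100)² + 2·(-100) = 9800; 9800 ≠ 0 — holds

Answer: Yes, holds for both x = 100 and x = -100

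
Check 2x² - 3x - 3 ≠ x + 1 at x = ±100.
x = 100: LHS = 2·100² - 3·100 - 3 = 19697, RHS = 100 + 1 = 101; 19697 ≠ 101 — holds
x = -100: LHS = 2·(-100)² - 3·(-100) - 3 = 20297, RHS = (-100) + 1 = -99; 20297 ≠ -99 — holds

Answer: Yes, holds for both x = 100 and x = -100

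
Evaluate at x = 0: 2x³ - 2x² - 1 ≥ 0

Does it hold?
x = 0: LHS = 2·0³ - 2·0² - 1 = -1; -1 ≥ 0 — FAILS

The relation fails at x = 0, so x = 0 is a counterexample.

Answer: No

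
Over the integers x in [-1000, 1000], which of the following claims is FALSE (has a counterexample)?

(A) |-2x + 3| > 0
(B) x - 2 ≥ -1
(A) Over all integers in [-1000, 1000], LHS − RHS is smallest at x = 1, where it equals 1:
x = 1: LHS = |-2·1 + 3| = |1| = 1; 1 > 0 — holds
At the ends of the range:
x = -1000: LHS = |-2·(-1000) + 3| = |2003| = 2003; 2003 > 0 — holds
x = 1000: LHS = |-2·1000 + 3| = |-1997| = 1997; 1997 > 0 — holds
Hence LHS − RHS is never zero or negative, i.e. LHS > RHS throughout, so the relation holds for every integer in [-1000, 1000].

(B) x = 0: LHS = 0 - 2 = -2; -2 ≥ -1 — FAILS

Only (B) has a counterexample.

Answer: B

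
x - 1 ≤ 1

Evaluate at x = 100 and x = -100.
x = 100: LHS = 100 - 1 = 99; 99 ≤ 1 — FAILS
x = -100: LHS = (-100) - 1 = -101; -101 ≤ 1 — holds

Answer: Partially: fails for x = 100, holds for x = -100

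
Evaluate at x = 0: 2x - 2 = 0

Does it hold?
x = 0: LHS = 2·0 - 2 = -2; -2 = 0 — FAILS

The relation fails at x = 0, so x = 0 is a counterexample.

Answer: No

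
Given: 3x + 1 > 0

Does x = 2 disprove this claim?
Substitute x = 2 into the relation:
x = 2: LHS = 3·2 + 1 = 7; 7 > 0 — holds

The claim holds here, so x = 2 is not a counterexample. (A counterexample exists elsewhere, e.g. x = -1.)

Answer: No, x = 2 is not a counterexample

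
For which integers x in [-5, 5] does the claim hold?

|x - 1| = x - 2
Over all integers in [-5, 5], LHS − RHS is always positive; it is smallest at x = 1, where it equals 1:
x = 1: LHS = |1 - 1| = |0| = 0, RHS = 1 - 2 = -1; 0 = -1 — FAILS
At the ends of the range:
x = -5: LHS = |(-5) - 1| = |-6| = 6, RHS = (-5) - 2 = -7; 6 = -7 — FAILS
x = 5: LHS = |5 - 1| = |4| = 4, RHS = 5 - 2 = 3; 4 = 3 — FAILS
Hence LHS − RHS is never 0, i.e. the two sides are never equal, so the claimed relation (=) fails for every integer in [-5, 5].

Answer: None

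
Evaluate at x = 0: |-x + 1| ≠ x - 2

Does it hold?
x = 0: LHS = |-0 + 1| = |1| = 1, RHS = 0 - 2 = -2; 1 ≠ -2 — holds

The relation is satisfied at x = 0.

Answer: Yes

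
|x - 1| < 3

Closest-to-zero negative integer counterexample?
Testing negative integers from -1 downward:
x = -1: LHS = |(-1) - 1| = |-2| = 2; 2 < 3 — holds
x = -2: LHS = |(-2) - 1| = |-3| = 3; 3 < 3 — FAILS  ← closest negative counterexample to 0

Answer: x = -2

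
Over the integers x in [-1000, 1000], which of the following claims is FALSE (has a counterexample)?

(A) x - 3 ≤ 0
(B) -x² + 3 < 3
(A) x = 4: LHS = 4 - 3 = 1; 1 ≤ 0 — FAILS
(B) x = 0: LHS = -0² + 3 = 3; 3 < 3 — FAILS

Answer: Both A and B are false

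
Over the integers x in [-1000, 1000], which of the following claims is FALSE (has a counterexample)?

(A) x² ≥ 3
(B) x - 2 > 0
(A) x = 0: LHS = 0² = 0; 0 ≥ 3 — FAILS
(B) x = 0: LHS = 0 - 2 = -2; -2 > 0 — FAILS

Answer: Both A and B are false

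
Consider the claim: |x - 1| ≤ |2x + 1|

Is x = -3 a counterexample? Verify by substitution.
Substitute x = -3 into the relation:
x = -3: LHS = |(-3) - 1| = |-4| = 4, RHS = |2·(-3) + 1| = |-5| = 5; 4 ≤ 5 — holds

The claim holds here, so x = -3 is not a counterexample. (A counterexample exists elsewhere, e.g. x = -1.)

Answer: No, x = -3 is not a counterexample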